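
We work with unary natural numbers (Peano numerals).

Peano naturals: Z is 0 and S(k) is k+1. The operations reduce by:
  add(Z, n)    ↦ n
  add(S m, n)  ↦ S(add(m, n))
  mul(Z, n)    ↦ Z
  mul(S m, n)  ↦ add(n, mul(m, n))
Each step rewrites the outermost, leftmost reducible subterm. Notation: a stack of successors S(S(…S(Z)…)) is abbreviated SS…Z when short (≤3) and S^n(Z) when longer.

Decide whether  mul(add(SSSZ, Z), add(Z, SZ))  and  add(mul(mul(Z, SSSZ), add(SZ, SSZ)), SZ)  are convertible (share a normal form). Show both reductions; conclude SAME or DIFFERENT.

Term A:
  start: mul(add(SSSZ, Z), add(Z, SZ))
  [1] mul(S(add(SSZ, Z)), add(Z, SZ))
  [2] add(add(Z, SZ), mul(add(SSZ, Z), add(Z, SZ)))
  [3] add(SZ, mul(add(SSZ, Z), add(Z, SZ)))
  [4] S(add(Z, mul(add(SSZ, Z), add(Z, SZ))))
  [5] S(mul(add(SSZ, Z), add(Z, SZ)))
  [6] S(mul(S(add(SZ, Z)), add(Z, SZ)))
  [7] S(add(add(Z, SZ), mul(add(SZ, Z), add(Z, SZ))))
  [8] S(add(SZ, mul(add(SZ, Z), add(Z, SZ))))
  [9] S(S(add(Z, mul(add(SZ, Z), add(Z, SZ)))))
  [10] S(S(mul(add(SZ, Z), add(Z, SZ))))
  [11] S(S(mul(S(add(Z, Z)), add(Z, SZ))))
  [12] S(S(add(add(Z, SZ), mul(add(Z, Z), add(Z, SZ)))))
  [13] S(S(add(SZ, mul(add(Z, Z), add(Z, SZ)))))
  [14] S(S(S(add(Z, mul(add(Z, Z), add(Z, SZ))))))
  [15] S(S(S(mul(add(Z, Z), add(Z, SZ)))))
  [16] S(S(S(mul(Z, add(Z, SZ)))))
  [17] SSSZ

Term B:
  start: add(mul(mul(Z, SSSZ), add(SZ, SSZ)), SZ)
  [1] add(mul(Z, add(SZ, SSZ)), SZ)
  [2] add(Z, SZ)
  [3] SZ

Answer: DIFFERENT — A ⇓ SSSZ, B ⇓ SZ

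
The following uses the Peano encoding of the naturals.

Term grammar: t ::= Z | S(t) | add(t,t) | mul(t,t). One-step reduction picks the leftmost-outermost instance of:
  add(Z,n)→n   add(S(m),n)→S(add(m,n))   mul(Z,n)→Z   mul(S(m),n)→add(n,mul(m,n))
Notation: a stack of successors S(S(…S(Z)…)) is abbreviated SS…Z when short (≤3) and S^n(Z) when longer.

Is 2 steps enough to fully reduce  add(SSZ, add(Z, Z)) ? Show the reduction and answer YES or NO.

Answer: NO — after 2 steps the term is S(S(add(Z, add(Z, Z)))), not yet normal

Derivation:
  start: add(SSZ, add(Z, Z))
  →1  S(add(SZ, add(Z, Z)))
  →2  S(S(add(Z, add(Z, Z))))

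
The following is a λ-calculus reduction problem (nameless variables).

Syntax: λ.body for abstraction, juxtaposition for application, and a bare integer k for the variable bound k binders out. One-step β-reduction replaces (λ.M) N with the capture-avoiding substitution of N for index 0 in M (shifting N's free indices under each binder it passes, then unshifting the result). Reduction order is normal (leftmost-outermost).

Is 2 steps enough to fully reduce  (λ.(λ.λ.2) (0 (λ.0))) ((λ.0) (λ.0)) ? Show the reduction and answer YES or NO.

  start: (λ.(λ.λ.2) (0 (λ.0))) ((λ.0) (λ.0))
  step 1: (λ.λ.(λ.0) (λ.0)) ((λ.0) (λ.0) (λ.0))
  step 2: λ.(λ.0) (λ.0)

Answer: NO — after 2 steps the term is λ.(λ.0) (λ.0), not yet normal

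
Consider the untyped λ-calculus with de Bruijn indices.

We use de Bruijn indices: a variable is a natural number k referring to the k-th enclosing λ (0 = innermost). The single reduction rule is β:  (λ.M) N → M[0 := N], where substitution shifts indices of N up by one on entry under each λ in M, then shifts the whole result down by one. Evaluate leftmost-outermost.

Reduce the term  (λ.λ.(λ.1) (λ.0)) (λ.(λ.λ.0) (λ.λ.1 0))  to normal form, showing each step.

  start: (λ.λ.(λ.1) (λ.0)) (λ.(λ.λ.0) (λ.λ.1 0))
  step 1: λ.(λ.1) (λ.0)
  step 2: λ.0

Answer: normal form = λ.0  (in 2 steps)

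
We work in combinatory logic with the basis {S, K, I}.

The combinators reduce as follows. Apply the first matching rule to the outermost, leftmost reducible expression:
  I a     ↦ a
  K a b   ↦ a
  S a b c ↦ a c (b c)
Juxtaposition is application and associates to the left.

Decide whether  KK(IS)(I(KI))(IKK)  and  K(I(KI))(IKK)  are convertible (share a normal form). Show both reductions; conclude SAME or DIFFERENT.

Term A:
  start: KK(IS)(I(KI))(IKK)
  [1] K(I(KI))(IKK)
  [2] I(KI)
  [3] KI

Term B:
  start: K(I(KI))(IKK)
  [1] I(KI)
  [2] KI

Answer: SAME — A ⇓ KI, B ⇓ KI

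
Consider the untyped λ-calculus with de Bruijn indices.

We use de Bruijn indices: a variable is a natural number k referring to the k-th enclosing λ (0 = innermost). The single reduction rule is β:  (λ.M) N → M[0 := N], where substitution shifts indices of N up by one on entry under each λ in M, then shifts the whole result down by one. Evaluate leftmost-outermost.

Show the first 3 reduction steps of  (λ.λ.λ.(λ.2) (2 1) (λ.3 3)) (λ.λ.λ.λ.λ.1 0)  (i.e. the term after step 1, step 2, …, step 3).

Answer: after 3 steps: λ.λ.1 (λ.λ.λ.λ.λ.1 0)

Working:
  start: (λ.λ.λ.(λ.2) (2 1) (λ.3 3)) (λ.λ.λ.λ.λ.1 0)
  [1] λ.λ.(λ.2) ((λ.λ.λ.λ.λ.1 0) 1) (λ.(λ.λ.λ.λ.λ.1 0) (λ.λ.λ.λ.λ.1 0))
  [2] λ.λ.1 (λ.(λ.λ.λ.λ.λ.1 0) (λ.λ.λ.λ.λ.1 0))
  [3] λ.λ.1 (λ.λ.λ.λ.λ.1 0)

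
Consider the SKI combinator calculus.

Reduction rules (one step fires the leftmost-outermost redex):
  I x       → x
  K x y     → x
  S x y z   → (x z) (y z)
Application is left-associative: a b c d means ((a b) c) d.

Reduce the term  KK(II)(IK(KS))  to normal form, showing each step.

Answer: normal form = K(K(KS))  (in 2 steps)

Derivation:
  start: KK(II)(IK(KS))
  →1  K(IK(KS))
  →2  K(K(KS))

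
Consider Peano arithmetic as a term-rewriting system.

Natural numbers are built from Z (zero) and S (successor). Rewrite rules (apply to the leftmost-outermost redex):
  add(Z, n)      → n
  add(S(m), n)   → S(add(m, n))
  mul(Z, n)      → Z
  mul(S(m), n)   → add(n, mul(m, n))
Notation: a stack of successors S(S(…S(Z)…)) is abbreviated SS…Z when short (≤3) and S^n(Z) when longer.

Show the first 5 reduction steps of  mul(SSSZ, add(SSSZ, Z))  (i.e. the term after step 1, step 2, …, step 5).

  start: mul(SSSZ, add(SSSZ, Z))
  →1  add(add(SSSZ, Z), mul(SSZ, add(SSSZ, Z)))
  →2  add(S(add(SSZ, Z)), mul(SSZ, add(SSSZ, Z)))
  →3  S(add(add(SSZ, Z), mul(SSZ, add(SSSZ, Z))))
  →4  S(add(S(add(SZ, Z)), mul(SSZ, add(SSSZ, Z))))
  →5  S(S(add(add(SZ, Z), mul(SSZ, add(SSSZ, Z)))))

Answer: after 5 steps: S(S(add(add(SZ, Z), mul(SSZ, add(SSSZ, Z)))))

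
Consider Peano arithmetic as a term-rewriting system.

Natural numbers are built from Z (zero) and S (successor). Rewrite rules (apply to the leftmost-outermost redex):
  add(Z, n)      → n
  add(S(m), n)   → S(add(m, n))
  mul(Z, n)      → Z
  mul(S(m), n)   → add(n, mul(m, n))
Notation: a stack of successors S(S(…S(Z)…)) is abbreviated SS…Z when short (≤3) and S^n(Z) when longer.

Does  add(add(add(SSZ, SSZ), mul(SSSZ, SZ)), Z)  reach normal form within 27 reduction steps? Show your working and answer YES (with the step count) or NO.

  start: add(add(add(SSZ, SSZ), mul(SSSZ, SZ)), Z)
  →1  add(add(S(add(SZ, SSZ)), mul(SSSZ, SZ)), Z)
  →2  add(S(add(add(SZ, SSZ), mul(SSSZ, SZ))), Z)
  →3  S(add(add(add(SZ, SSZ), mul(SSSZ, SZ)), Z))
  →4  S(add(add(S(add(Z, SSZ)), mul(SSSZ, SZ)), Z))
  →5  S(add(S(add(add(Z, SSZ), mul(SSSZ, SZ))), Z))
  →6  S(S(add(add(add(Z, SSZ), mul(SSSZ, SZ)), Z)))
  →7  S(S(add(add(SSZ, mul(SSSZ, SZ)), Z)))
  →8  S(S(add(S(add(SZ, mul(SSSZ, SZ))), Z)))
  →9  S(S(S(add(add(SZ, mul(SSSZ, SZ)), Z))))
  →10  S(S(S(add(S(add(Z, mul(SSSZ, SZ))), Z))))
  →11  S(S(S(S(add(add(Z, mul(SSSZ, SZ)), Z)))))
  →12  S(S(S(S(add(mul(SSSZ, SZ), Z)))))
  →13  S(S(S(S(add(add(SZ, mul(SSZ, SZ)), Z)))))
  →14  S(S(S(S(add(S(add(Z, mul(SSZ, SZ))), Z)))))
  →15  S(S(S(S(S(add(add(Z, mul(SSZ, SZ)), Z))))))
  →16  S(S(S(S(S(add(mul(SSZ, SZ), Z))))))
  →17  S(S(S(S(S(add(add(SZ, mul(SZ, SZ)), Z))))))
  →18  S(S(S(S(S(add(S(add(Z, mul(SZ, SZ))), Z))))))
  →19  S(S(S(S(S(S(add(add(Z, mul(SZ, SZ)), Z)))))))
  →20  S(S(S(S(S(S(add(mul(SZ, SZ), Z)))))))
  →21  S(S(S(S(S(S(add(add(SZ, mul(Z, SZ)), Z)))))))
  →22  S(S(S(S(S(S(add(S(add(Z, mul(Z, SZ))), Z)))))))
  →23  S(S(S(S(S(S(S(add(add(Z, mul(Z, SZ)), Z))))))))
  →24  S(S(S(S(S(S(S(add(mul(Z, SZ), Z))))))))
  →25  S(S(S(S(S(S(S(add(Z, Z))))))))
  →26  S^7(Z)

Answer: YES — reaches normal form S^7(Z) in 26 ≤ 27 steps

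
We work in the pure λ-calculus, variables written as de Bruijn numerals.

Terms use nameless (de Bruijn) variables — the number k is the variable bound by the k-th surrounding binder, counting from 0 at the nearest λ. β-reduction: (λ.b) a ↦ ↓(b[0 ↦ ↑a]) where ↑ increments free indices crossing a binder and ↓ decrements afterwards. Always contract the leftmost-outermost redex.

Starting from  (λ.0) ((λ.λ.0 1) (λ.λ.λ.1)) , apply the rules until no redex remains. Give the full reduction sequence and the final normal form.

  start: (λ.0) ((λ.λ.0 1) (λ.λ.λ.1))
  [1] (λ.λ.0 1) (λ.λ.λ.1)
  [2] λ.0 (λ.λ.λ.1)

Answer: normal form = λ.0 (λ.λ.λ.1)  (in 2 steps)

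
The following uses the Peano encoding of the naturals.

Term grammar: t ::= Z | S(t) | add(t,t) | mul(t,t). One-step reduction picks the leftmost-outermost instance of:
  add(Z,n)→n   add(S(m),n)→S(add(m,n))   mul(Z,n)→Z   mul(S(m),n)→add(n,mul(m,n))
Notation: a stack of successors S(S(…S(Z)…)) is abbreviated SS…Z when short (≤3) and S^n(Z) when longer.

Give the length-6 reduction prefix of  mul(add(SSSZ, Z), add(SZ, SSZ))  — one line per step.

Answer: after 6 steps: S(S(add(SZ, mul(add(SSZ, Z), add(SZ, SSZ)))))

Reduction:
  start: mul(add(SSSZ, Z), add(SZ, SSZ))
  [1] mul(S(add(SSZ, Z)), add(SZ, SSZ))
  [2] add(add(SZ, SSZ), mul(add(SSZ, Z), add(SZ, SSZ)))
  [3] add(S(add(Z, SSZ)), mul(add(SSZ, Z), add(SZ, SSZ)))
  [4] S(add(add(Z, SSZ), mul(add(SSZ, Z), add(SZ, SSZ))))
  [5] S(add(SSZ, mul(add(SSZ, Z), add(SZ, SSZ))))
  [6] S(S(add(SZ, mul(add(SSZ, Z), add(SZ, SSZ)))))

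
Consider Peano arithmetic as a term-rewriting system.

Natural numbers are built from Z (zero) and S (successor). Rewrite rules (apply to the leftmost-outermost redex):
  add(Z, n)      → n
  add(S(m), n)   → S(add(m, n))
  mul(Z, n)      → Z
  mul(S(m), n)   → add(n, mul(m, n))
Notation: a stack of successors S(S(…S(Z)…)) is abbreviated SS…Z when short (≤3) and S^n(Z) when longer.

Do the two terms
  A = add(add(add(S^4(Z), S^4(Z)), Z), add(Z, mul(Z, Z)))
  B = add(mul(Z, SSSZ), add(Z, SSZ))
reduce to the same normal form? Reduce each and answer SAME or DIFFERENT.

Answer: DIFFERENT — A ⇓ S^8(Z), B ⇓ SSZ

Derivation:
Term A:
  start: add(add(add(S^4(Z), S^4(Z)), Z), add(Z, mul(Z, Z)))
  [1] add(add(S(add(SSSZ, S^4(Z))), Z), add(Z, mul(Z, Z)))
  [2] add(S(add(add(SSSZ, S^4(Z)), Z)), add(Z, mul(Z, Z)))
  [3] S(add(add(add(SSSZ, S^4(Z)), Z), add(Z, mul(Z, Z))))
  [4] S(add(add(S(add(SSZ, S^4(Z))), Z), add(Z, mul(Z, Z))))
  [5] S(add(S(add(add(SSZ, S^4(Z)), Z)), add(Z, mul(Z, Z))))
  [6] S(S(add(add(add(SSZ, S^4(Z)), Z), add(Z, mul(Z, Z)))))
  [7] S(S(add(add(S(add(SZ, S^4(Z))), Z), add(Z, mul(Z, Z)))))
  [8] S(S(add(S(add(add(SZ, S^4(Z)), Z)), add(Z, mul(Z, Z)))))
  [9] S(S(S(add(add(add(SZ, S^4(Z)), Z), add(Z, mul(Z, Z))))))
  [10] S(S(S(add(add(S(add(Z, S^4(Z))), Z), add(Z, mul(Z, Z))))))
  [11] S(S(S(add(S(add(add(Z, S^4(Z)), Z)), add(Z, mul(Z, Z))))))
  [12] S(S(S(S(add(add(add(Z, S^4(Z)), Z), add(Z, mul(Z, Z)))))))
  [13] S(S(S(S(add(add(S^4(Z), Z), add(Z, mul(Z, Z)))))))
  [14] S(S(S(S(add(S(add(SSSZ, Z)), add(Z, mul(Z, Z)))))))
  [15] S(S(S(S(S(add(add(SSSZ, Z), add(Z, mul(Z, Z))))))))
  [16] S(S(S(S(S(add(S(add(SSZ, Z)), add(Z, mul(Z, Z))))))))
  [17] S(S(S(S(S(S(add(add(SSZ, Z), add(Z, mul(Z, Z)))))))))
  [18] S(S(S(S(S(S(add(S(add(SZ, Z)), add(Z, mul(Z, Z)))))))))
  [19] S(S(S(S(S(S(S(add(add(SZ, Z), add(Z, mul(Z, Z))))))))))
  [20] S(S(S(S(S(S(S(add(S(add(Z, Z)), add(Z, mul(Z, Z))))))))))
  [21] S(S(S(S(S(S(S(S(add(add(Z, Z), add(Z, mul(Z, Z)))))))))))
  [22] S(S(S(S(S(S(S(S(add(Z, add(Z, mul(Z, Z)))))))))))
  [23] S(S(S(S(S(S(S(S(add(Z, mul(Z, Z))))))))))
  [24] S(S(S(S(S(S(S(S(mul(Z, Z)))))))))
  [25] S^8(Z)

Term B:
  start: add(mul(Z, SSSZ), add(Z, SSZ))
  [1] add(Z, add(Z, SSZ))
  [2] add(Z, SSZ)
  [3] SSZ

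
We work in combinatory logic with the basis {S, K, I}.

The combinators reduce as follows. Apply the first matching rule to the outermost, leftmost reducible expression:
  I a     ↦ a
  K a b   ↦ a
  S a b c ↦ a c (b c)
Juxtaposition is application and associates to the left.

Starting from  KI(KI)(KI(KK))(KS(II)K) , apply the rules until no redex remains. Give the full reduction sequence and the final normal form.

Answer: normal form = SK  (in 5 steps)

Reduction:
  start: KI(KI)(KI(KK))(KS(II)K)
  [1] I(KI(KK))(KS(II)K)
  [2] KI(KK)(KS(II)K)
  [3] I(KS(II)K)
  [4] KS(II)K
  [5] SK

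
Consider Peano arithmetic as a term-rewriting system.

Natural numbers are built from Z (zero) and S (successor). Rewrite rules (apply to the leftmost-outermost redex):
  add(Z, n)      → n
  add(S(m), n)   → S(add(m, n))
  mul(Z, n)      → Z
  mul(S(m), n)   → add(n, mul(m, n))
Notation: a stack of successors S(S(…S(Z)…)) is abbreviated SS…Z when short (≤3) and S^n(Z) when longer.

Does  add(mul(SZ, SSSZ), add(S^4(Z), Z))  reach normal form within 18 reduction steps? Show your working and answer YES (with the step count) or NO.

  start: add(mul(SZ, SSSZ), add(S^4(Z), Z))
  [1] add(add(SSSZ, mul(Z, SSSZ)), add(S^4(Z), Z))
  [2] add(S(add(SSZ, mul(Z, SSSZ))), add(S^4(Z), Z))
  [3] S(add(add(SSZ, mul(Z, SSSZ)), add(S^4(Z), Z)))
  [4] S(add(S(add(SZ, mul(Z, SSSZ))), add(S^4(Z), Z)))
  [5] S(S(add(add(SZ, mul(Z, SSSZ)), add(S^4(Z), Z))))
  [6] S(S(add(S(add(Z, mul(Z, SSSZ))), add(S^4(Z), Z))))
  [7] S(S(S(add(add(Z, mul(Z, SSSZ)), add(S^4(Z), Z)))))
  [8] S(S(S(add(mul(Z, SSSZ), add(S^4(Z), Z)))))
  [9] S(S(S(add(Z, add(S^4(Z), Z)))))
  [10] S(S(S(add(S^4(Z), Z))))
  [11] S(S(S(S(add(SSSZ, Z)))))
  [12] S(S(S(S(S(add(SSZ, Z))))))
  [13] S(S(S(S(S(S(add(SZ, Z)))))))
  [14] S(S(S(S(S(S(S(add(Z, Z))))))))
  [15] S^7(Z)

Answer: YES — reaches normal form S^7(Z) in 15 ≤ 18 steps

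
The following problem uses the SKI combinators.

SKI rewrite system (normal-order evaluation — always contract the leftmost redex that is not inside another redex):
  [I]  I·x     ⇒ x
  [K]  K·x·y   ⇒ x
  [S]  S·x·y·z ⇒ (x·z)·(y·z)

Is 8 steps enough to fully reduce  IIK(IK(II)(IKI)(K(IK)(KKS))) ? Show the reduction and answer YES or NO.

Answer: YES — reaches normal form KK in 8 ≤ 8 steps

Working:
  start: IIK(IK(II)(IKI)(K(IK)(KKS)))
  [1] IK(IK(II)(IKI)(K(IK)(KKS)))
  [2] K(IK(II)(IKI)(K(IK)(KKS)))
  [3] K(K(II)(IKI)(K(IK)(KKS)))
  [4] K(II(K(IK)(KKS)))
  [5] K(I(K(IK)(KKS)))
  [6] K(K(IK)(KKS))
  [7] K(IK)
  [8] KK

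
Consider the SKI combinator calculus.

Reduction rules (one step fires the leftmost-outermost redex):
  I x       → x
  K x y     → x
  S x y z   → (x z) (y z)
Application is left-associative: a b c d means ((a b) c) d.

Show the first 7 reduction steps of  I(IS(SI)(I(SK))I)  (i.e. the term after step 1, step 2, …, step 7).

Answer: after 7 steps: K(I(I(SK)I))(I(I(I(SK)I)))

Reduction:
  start: I(IS(SI)(I(SK))I)
  →1  IS(SI)(I(SK))I
  →2  S(SI)(I(SK))I
  →3  SII(I(SK)I)
  →4  I(I(SK)I)(I(I(SK)I))
  →5  I(SK)I(I(I(SK)I))
  →6  SKI(I(I(SK)I))
  →7  K(I(I(SK)I))(I(I(I(SK)I)))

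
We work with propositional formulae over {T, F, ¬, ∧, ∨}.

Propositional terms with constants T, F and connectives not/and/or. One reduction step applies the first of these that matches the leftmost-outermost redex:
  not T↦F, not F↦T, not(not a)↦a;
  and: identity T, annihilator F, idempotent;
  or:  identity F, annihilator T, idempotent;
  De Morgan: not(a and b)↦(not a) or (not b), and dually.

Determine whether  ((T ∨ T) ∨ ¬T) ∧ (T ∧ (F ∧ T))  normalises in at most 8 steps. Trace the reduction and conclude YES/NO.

Answer: YES — reaches normal form F in 5 ≤ 8 steps

Reduction:
  start: ((T ∨ T) ∨ ¬T) ∧ (T ∧ (F ∧ T))
  step 1: (T ∨ ¬T) ∧ (T ∧ (F ∧ T))
  step 2: T ∧ (T ∧ (F ∧ T))
  step 3: T ∧ (F ∧ T)
  step 4: F ∧ T
  step 5: F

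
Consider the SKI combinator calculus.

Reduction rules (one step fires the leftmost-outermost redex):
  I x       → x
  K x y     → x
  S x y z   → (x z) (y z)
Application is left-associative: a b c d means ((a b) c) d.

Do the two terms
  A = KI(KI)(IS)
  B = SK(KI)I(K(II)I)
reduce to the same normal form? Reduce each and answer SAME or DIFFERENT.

Term A:
  start: KI(KI)(IS)
  →1  I(IS)
  →2  IS
  →3  S

Term B:
  start: SK(KI)I(K(II)I)
  →1  KI(KII)(K(II)I)
  →2  I(K(II)I)
  →3  K(II)I
  →4  II
  →5  I

Answer: DIFFERENT — A ⇓ S, B ⇓ I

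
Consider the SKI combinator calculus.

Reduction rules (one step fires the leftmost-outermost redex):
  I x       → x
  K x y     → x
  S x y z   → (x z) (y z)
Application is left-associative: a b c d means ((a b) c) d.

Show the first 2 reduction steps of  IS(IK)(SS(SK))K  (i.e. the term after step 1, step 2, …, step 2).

Answer: after 2 steps: IKK(SS(SK)K)

Working:
  start: IS(IK)(SS(SK))K
  →1  S(IK)(SS(SK))K
  →2  IKK(SS(SK)K)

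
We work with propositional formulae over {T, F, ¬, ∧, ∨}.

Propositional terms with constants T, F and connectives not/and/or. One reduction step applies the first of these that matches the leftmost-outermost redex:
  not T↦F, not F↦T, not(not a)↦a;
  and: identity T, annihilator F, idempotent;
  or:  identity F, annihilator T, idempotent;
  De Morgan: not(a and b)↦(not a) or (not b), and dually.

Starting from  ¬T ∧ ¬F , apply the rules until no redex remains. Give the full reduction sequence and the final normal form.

  start: ¬T ∧ ¬F
  [1] F ∧ ¬F
  [2] F

Answer: normal form = F  (in 2 steps)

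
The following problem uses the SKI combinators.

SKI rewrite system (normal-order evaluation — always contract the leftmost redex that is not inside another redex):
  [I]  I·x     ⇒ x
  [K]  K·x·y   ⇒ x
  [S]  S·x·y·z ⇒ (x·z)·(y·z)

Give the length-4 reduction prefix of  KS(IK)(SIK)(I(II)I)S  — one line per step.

  start: KS(IK)(SIK)(I(II)I)S
  →1  S(SIK)(I(II)I)S
  →2  SIKS(I(II)IS)
  →3  IS(KS)(I(II)IS)
  →4  S(KS)(I(II)IS)

Answer: after 4 steps: S(KS)(I(II)IS)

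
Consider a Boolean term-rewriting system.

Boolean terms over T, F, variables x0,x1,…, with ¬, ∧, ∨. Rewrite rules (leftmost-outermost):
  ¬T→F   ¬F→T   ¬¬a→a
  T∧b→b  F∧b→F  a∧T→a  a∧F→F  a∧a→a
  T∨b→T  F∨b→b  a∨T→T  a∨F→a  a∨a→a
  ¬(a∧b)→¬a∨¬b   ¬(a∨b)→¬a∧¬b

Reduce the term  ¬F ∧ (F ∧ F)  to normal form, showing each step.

  start: ¬F ∧ (F ∧ F)
  →1  T ∧ (F ∧ F)
  →2  F ∧ F
  →3  F

Answer: normal form = F  (in 3 steps)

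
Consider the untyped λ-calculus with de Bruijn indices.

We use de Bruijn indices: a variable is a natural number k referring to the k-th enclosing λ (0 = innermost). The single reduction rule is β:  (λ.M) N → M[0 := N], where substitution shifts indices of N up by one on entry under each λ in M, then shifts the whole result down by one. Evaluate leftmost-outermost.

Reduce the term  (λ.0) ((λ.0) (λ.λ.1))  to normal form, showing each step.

  start: (λ.0) ((λ.0) (λ.λ.1))
  step 1: (λ.0) (λ.λ.1)
  step 2: λ.λ.1

Answer: normal form = λ.λ.1  (in 2 steps)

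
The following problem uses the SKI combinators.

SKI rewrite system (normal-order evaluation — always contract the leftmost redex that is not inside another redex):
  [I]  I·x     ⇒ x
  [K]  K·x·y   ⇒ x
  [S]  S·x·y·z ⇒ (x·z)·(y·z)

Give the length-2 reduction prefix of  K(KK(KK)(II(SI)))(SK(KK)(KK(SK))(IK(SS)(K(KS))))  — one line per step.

  start: K(KK(KK)(II(SI)))(SK(KK)(KK(SK))(IK(SS)(K(KS))))
  →1  KK(KK)(II(SI))
  →2  K(II(SI))

Answer: after 2 steps: K(II(SI))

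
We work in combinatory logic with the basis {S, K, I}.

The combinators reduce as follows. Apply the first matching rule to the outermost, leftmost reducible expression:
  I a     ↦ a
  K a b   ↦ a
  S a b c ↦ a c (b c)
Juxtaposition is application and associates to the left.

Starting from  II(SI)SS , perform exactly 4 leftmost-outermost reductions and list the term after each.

  start: II(SI)SS
  →1  I(SI)SS
  →2  SISS
  →3  IS(SS)
  →4  S(SS)

Answer: after 4 steps: S(SS)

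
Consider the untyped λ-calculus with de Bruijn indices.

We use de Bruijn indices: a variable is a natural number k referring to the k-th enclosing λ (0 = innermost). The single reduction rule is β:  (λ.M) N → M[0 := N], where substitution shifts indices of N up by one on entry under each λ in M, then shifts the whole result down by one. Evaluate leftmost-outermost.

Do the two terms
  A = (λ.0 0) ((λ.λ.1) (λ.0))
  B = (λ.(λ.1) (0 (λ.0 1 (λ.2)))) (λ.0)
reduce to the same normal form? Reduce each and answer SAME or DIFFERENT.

Term A:
  start: (λ.0 0) ((λ.λ.1) (λ.0))
  [1] (λ.λ.1) (λ.0) ((λ.λ.1) (λ.0))
  [2] (λ.λ.0) ((λ.λ.1) (λ.0))
  [3] λ.0

Term B:
  start: (λ.(λ.1) (0 (λ.0 1 (λ.2)))) (λ.0)
  [1] (λ.λ.0) ((λ.0) (λ.0 (λ.0) (λ.λ.0)))
  [2] λ.0

Answer: SAME — A ⇓ λ.0, B ⇓ λ.0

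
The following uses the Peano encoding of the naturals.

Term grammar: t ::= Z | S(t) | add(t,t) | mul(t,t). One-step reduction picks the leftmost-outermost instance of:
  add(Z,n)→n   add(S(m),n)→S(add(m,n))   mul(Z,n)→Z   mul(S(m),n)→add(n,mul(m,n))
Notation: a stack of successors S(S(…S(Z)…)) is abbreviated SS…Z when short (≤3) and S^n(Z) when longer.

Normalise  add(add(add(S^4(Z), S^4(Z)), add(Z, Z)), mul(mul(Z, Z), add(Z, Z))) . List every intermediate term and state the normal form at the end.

  start: add(add(add(S^4(Z), S^4(Z)), add(Z, Z)), mul(mul(Z, Z), add(Z, Z)))
  step 1: add(add(S(add(SSSZ, S^4(Z))), add(Z, Z)), mul(mul(Z, Z), add(Z, Z)))
  step 2: add(S(add(add(SSSZ, S^4(Z)), add(Z, Z))), mul(mul(Z, Z), add(Z, Z)))
  step 3: S(add(add(add(SSSZ, S^4(Z)), add(Z, Z)), mul(mul(Z, Z), add(Z, Z))))
  step 4: S(add(add(S(add(SSZ, S^4(Z))), add(Z, Z)), mul(mul(Z, Z), add(Z, Z))))
  step 5: S(add(S(add(add(SSZ, S^4(Z)), add(Z, Z))), mul(mul(Z, Z), add(Z, Z))))
  step 6: S(S(add(add(add(SSZ, S^4(Z)), add(Z, Z)), mul(mul(Z, Z), add(Z, Z)))))
  step 7: S(S(add(add(S(add(SZ, S^4(Z))), add(Z, Z)), mul(mul(Z, Z), add(Z, Z)))))
  step 8: S(S(add(S(add(add(SZ, S^4(Z)), add(Z, Z))), mul(mul(Z, Z), add(Z, Z)))))
  step 9: S(S(S(add(add(add(SZ, S^4(Z)), add(Z, Z)), mul(mul(Z, Z), add(Z, Z))))))
  step 10: S(S(S(add(add(S(add(Z, S^4(Z))), add(Z, Z)), mul(mul(Z, Z), add(Z, Z))))))
  step 11: S(S(S(add(S(add(add(Z, S^4(Z)), add(Z, Z))), mul(mul(Z, Z), add(Z, Z))))))
  step 12: S(S(S(S(add(add(add(Z, S^4(Z)), add(Z, Z)), mul(mul(Z, Z), add(Z, Z)))))))
  step 13: S(S(S(S(add(add(S^4(Z), add(Z, Z)), mul(mul(Z, Z), add(Z, Z)))))))
  step 14: S(S(S(S(add(S(add(SSSZ, add(Z, Z))), mul(mul(Z, Z), add(Z, Z)))))))
  step 15: S(S(S(S(S(add(add(SSSZ, add(Z, Z)), mul(mul(Z, Z), add(Z, Z))))))))
  step 16: S(S(S(S(S(add(S(add(SSZ, add(Z, Z))), mul(mul(Z, Z), add(Z, Z))))))))
  step 17: S(S(S(S(S(S(add(add(SSZ, add(Z, Z)), mul(mul(Z, Z), add(Z, Z)))))))))
  step 18: S(S(S(S(S(S(add(S(add(SZ, add(Z, Z))), mul(mul(Z, Z), add(Z, Z)))))))))
  step 19: S(S(S(S(S(S(S(add(add(SZ, add(Z, Z)), mul(mul(Z, Z), add(Z, Z))))))))))
  step 20: S(S(S(S(S(S(S(add(S(add(Z, add(Z, Z))), mul(mul(Z, Z), add(Z, Z))))))))))
  step 21: S(S(S(S(S(S(S(S(add(add(Z, add(Z, Z)), mul(mul(Z, Z), add(Z, Z)))))))))))
  step 22: S(S(S(S(S(S(S(S(add(add(Z, Z), mul(mul(Z, Z), add(Z, Z)))))))))))
  step 23: S(S(S(S(S(S(S(S(add(Z, mul(mul(Z, Z), add(Z, Z)))))))))))
  step 24: S(S(S(S(S(S(S(S(mul(mul(Z, Z), add(Z, Z))))))))))
  step 25: S(S(S(S(S(S(S(S(mul(Z, add(Z, Z))))))))))
  step 26: S^8(Z)

Answer: normal form = S^8(Z)  (in 26 steps)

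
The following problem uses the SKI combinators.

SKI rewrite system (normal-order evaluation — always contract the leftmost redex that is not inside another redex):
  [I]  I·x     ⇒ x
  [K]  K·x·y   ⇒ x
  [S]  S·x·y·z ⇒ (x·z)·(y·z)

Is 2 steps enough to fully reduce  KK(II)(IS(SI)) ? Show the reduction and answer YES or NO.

  start: KK(II)(IS(SI))
  →1  K(IS(SI))
  →2  K(S(SI))

Answer: YES — reaches normal form K(S(SI)) in 2 ≤ 2 steps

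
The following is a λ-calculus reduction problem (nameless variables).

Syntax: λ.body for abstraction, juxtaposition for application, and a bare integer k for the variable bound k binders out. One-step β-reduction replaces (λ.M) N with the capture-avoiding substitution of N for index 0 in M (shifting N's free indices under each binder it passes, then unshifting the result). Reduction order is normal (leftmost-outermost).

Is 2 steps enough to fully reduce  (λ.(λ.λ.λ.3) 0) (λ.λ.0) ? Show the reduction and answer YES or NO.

  start: (λ.(λ.λ.λ.3) 0) (λ.λ.0)
  [1] (λ.λ.λ.λ.λ.0) (λ.λ.0)
  [2] λ.λ.λ.λ.0

Answer: YES — reaches normal form λ.λ.λ.λ.0 in 2 ≤ 2 steps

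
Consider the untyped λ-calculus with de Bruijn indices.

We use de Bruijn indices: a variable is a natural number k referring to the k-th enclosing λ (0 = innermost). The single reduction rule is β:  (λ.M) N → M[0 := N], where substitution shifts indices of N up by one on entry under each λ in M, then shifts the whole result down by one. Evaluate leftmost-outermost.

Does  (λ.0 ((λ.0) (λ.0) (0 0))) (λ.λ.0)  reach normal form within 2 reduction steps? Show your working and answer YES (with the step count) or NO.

  start: (λ.0 ((λ.0) (λ.0) (0 0))) (λ.λ.0)
  →1  (λ.λ.0) ((λ.0) (λ.0) ((λ.λ.0) (λ.λ.0)))
  →2  λ.0

Answer: YES — reaches normal form λ.0 in 2 ≤ 2 steps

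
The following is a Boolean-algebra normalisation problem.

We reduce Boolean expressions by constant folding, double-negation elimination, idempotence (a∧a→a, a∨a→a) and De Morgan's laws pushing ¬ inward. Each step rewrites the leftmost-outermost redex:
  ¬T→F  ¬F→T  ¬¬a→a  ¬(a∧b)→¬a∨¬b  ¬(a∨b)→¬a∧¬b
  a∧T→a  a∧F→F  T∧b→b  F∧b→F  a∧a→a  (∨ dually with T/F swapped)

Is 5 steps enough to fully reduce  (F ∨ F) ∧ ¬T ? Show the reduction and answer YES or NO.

  start: (F ∨ F) ∧ ¬T
  [1] F ∧ ¬T
  [2] F

Answer: YES — reaches normal form F in 2 ≤ 5 steps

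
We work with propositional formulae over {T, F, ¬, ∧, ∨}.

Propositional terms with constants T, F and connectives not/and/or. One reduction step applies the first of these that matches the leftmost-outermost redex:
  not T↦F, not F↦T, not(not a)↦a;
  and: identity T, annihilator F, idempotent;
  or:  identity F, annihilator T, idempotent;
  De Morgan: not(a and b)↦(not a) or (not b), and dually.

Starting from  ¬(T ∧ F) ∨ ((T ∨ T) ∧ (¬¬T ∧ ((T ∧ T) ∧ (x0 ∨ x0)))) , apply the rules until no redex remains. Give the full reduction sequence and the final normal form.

Answer: normal form = T  (in 5 steps)

Working:
  start: ¬(T ∧ F) ∨ ((T ∨ T) ∧ (¬¬T ∧ ((T ∧ T) ∧ (x0 ∨ x0))))
  [1] (¬T ∨ ¬F) ∨ ((T ∨ T) ∧ (¬¬T ∧ ((T ∧ T) ∧ (x0 ∨ x0))))
  [2] (F ∨ ¬F) ∨ ((T ∨ T) ∧ (¬¬T ∧ ((T ∧ T) ∧ (x0 ∨ x0))))
  [3] ¬F ∨ ((T ∨ T) ∧ (¬¬T ∧ ((T ∧ T) ∧ (x0 ∨ x0))))
  [4] T ∨ ((T ∨ T) ∧ (¬¬T ∧ ((T ∧ T) ∧ (x0 ∨ x0))))
  [5] T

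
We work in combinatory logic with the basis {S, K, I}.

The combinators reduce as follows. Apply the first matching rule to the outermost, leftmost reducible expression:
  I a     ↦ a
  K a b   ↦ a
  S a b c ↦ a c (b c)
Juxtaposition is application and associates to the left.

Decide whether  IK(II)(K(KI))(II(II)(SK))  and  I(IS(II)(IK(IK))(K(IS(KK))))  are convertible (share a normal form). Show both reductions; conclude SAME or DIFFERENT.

Answer: DIFFERENT — A ⇓ SK, B ⇓ S(KK)

Working:
Term A:
  start: IK(II)(K(KI))(II(II)(SK))
  step 1: K(II)(K(KI))(II(II)(SK))
  step 2: II(II(II)(SK))
  step 3: I(II(II)(SK))
  step 4: II(II)(SK)
  step 5: I(II)(SK)
  step 6: II(SK)
  step 7: I(SK)
  step 8: SK

Term B:
  start: I(IS(II)(IK(IK))(K(IS(KK))))
  step 1: IS(II)(IK(IK))(K(IS(KK)))
  step 2: S(II)(IK(IK))(K(IS(KK)))
  step 3: II(K(IS(KK)))(IK(IK)(K(IS(KK))))
  step 4: I(K(IS(KK)))(IK(IK)(K(IS(KK))))
  step 5: K(IS(KK))(IK(IK)(K(IS(KK))))
  step 6: IS(KK)
  step 7: S(KK)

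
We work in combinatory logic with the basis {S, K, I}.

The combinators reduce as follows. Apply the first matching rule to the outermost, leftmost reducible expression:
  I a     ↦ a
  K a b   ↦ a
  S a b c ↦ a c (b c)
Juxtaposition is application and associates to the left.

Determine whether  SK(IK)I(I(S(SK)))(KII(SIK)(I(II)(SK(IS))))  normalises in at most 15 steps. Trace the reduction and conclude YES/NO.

  start: SK(IK)I(I(S(SK)))(KII(SIK)(I(II)(SK(IS))))
  step 1: KI(IKI)(I(S(SK)))(KII(SIK)(I(II)(SK(IS))))
  step 2: I(I(S(SK)))(KII(SIK)(I(II)(SK(IS))))
  step 3: I(S(SK))(KII(SIK)(I(II)(SK(IS))))
  step 4: S(SK)(KII(SIK)(I(II)(SK(IS))))
  step 5: S(SK)(I(SIK)(I(II)(SK(IS))))
  step 6: S(SK)(SIK(I(II)(SK(IS))))
  step 7: S(SK)(I(I(II)(SK(IS)))(K(I(II)(SK(IS)))))
  step 8: S(SK)(I(II)(SK(IS))(K(I(II)(SK(IS)))))
  step 9: S(SK)(II(SK(IS))(K(I(II)(SK(IS)))))
  step 10: S(SK)(I(SK(IS))(K(I(II)(SK(IS)))))
  step 11: S(SK)(SK(IS)(K(I(II)(SK(IS)))))
  step 12: S(SK)(K(K(I(II)(SK(IS))))(IS(K(I(II)(SK(IS))))))
  step 13: S(SK)(K(I(II)(SK(IS))))
  step 14: S(SK)(K(II(SK(IS))))
  step 15: S(SK)(K(I(SK(IS))))

Answer: NO — after 15 steps the term is S(SK)(K(I(SK(IS)))), not yet normal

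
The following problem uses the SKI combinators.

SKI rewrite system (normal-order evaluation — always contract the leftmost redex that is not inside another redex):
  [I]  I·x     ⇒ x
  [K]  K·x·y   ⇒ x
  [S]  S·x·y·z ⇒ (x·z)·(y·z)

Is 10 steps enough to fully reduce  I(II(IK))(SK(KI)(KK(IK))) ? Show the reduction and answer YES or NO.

Answer: YES — reaches normal form KK in 7 ≤ 10 steps

Working:
  start: I(II(IK))(SK(KI)(KK(IK)))
  →1  II(IK)(SK(KI)(KK(IK)))
  →2  I(IK)(SK(KI)(KK(IK)))
  →3  IK(SK(KI)(KK(IK)))
  →4  K(SK(KI)(KK(IK)))
  →5  K(K(KK(IK))(KI(KK(IK))))
  →6  K(KK(IK))
  →7  KK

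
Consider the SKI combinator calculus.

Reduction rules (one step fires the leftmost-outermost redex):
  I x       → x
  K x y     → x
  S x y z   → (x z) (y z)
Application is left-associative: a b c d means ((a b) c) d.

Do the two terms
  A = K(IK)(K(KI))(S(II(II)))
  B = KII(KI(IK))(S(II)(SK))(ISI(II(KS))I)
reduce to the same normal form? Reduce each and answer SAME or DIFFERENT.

Term A:
  start: K(IK)(K(KI))(S(II(II)))
  step 1: IK(S(II(II)))
  step 2: K(S(II(II)))
  step 3: K(S(I(II)))
  step 4: K(S(II))
  step 5: K(SI)

Term B:
  start: KII(KI(IK))(S(II)(SK))(ISI(II(KS))I)
  step 1: I(KI(IK))(S(II)(SK))(ISI(II(KS))I)
  step 2: KI(IK)(S(II)(SK))(ISI(II(KS))I)
  step 3: I(S(II)(SK))(ISI(II(KS))I)
  step 4: S(II)(SK)(ISI(II(KS))I)
  step 5: II(ISI(II(KS))I)(SK(ISI(II(KS))I))
  step 6: I(ISI(II(KS))I)(SK(ISI(II(KS))I))
  step 7: ISI(II(KS))I(SK(ISI(II(KS))I))
  step 8: SI(II(KS))I(SK(ISI(II(KS))I))
  step 9: II(II(KS)I)(SK(ISI(II(KS))I))
  step 10: I(II(KS)I)(SK(ISI(II(KS))I))
  step 11: II(KS)I(SK(ISI(II(KS))I))
  step 12: I(KS)I(SK(ISI(II(KS))I))
  step 13: KSI(SK(ISI(II(KS))I))
  step 14: S(SK(ISI(II(KS))I))
  step 15: S(SK(SI(II(KS))I))
  step 16: S(SK(II(II(KS)I)))
  step 17: S(SK(I(II(KS)I)))
  step 18: S(SK(II(KS)I))
  step 19: S(SK(I(KS)I))
  step 20: S(SK(KSI))
  step 21: S(SKS)

Answer: DIFFERENT — A ⇓ K(SI), B ⇓ S(SKS)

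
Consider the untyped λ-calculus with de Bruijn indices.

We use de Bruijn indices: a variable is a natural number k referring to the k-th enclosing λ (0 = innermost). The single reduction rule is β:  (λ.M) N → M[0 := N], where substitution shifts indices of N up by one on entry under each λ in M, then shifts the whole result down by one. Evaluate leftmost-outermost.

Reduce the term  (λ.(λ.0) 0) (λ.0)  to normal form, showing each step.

  start: (λ.(λ.0) 0) (λ.0)
  step 1: (λ.0) (λ.0)
  step 2: λ.0

Answer: normal form = λ.0  (in 2 steps)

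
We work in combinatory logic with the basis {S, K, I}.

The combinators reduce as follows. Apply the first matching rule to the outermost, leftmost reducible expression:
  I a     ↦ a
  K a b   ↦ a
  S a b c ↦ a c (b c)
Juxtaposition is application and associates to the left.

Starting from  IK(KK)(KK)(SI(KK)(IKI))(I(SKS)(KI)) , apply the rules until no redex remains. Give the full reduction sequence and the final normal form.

  start: IK(KK)(KK)(SI(KK)(IKI))(I(SKS)(KI))
  →1  K(KK)(KK)(SI(KK)(IKI))(I(SKS)(KI))
  →2  KK(SI(KK)(IKI))(I(SKS)(KI))
  →3  K(I(SKS)(KI))
  →4  K(SKS(KI))
  →5  K(K(KI)(S(KI)))
  →6  K(KI)

Answer: normal form = K(KI)  (in 6 steps)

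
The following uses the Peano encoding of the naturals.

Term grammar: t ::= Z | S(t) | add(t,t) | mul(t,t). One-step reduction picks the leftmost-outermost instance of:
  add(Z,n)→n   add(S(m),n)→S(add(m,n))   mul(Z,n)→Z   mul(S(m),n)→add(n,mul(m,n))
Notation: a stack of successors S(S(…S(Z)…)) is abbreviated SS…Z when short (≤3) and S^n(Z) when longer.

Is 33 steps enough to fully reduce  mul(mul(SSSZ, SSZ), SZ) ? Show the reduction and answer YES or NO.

  start: mul(mul(SSSZ, SSZ), SZ)
  step 1: mul(add(SSZ, mul(SSZ, SSZ)), SZ)
  step 2: mul(S(add(SZ, mul(SSZ, SSZ))), SZ)
  step 3: add(SZ, mul(add(SZ, mul(SSZ, SSZ)), SZ))
  step 4: S(add(Z, mul(add(SZ, mul(SSZ, SSZ)), SZ)))
  step 5: S(mul(add(SZ, mul(SSZ, SSZ)), SZ))
  step 6: S(mul(S(add(Z, mul(SSZ, SSZ))), SZ))
  step 7: S(add(SZ, mul(add(Z, mul(SSZ, SSZ)), SZ)))
  step 8: S(S(add(Z, mul(add(Z, mul(SSZ, SSZ)), SZ))))
  step 9: S(S(mul(add(Z, mul(SSZ, SSZ)), SZ)))
  step 10: S(S(mul(mul(SSZ, SSZ), SZ)))
  step 11: S(S(mul(add(SSZ, mul(SZ, SSZ)), SZ)))
  step 12: S(S(mul(S(add(SZ, mul(SZ, SSZ))), SZ)))
  step 13: S(S(add(SZ, mul(add(SZ, mul(SZ, SSZ)), SZ))))
  step 14: S(S(S(add(Z, mul(add(SZ, mul(SZ, SSZ)), SZ)))))
  step 15: S(S(S(mul(add(SZ, mul(SZ, SSZ)), SZ))))
  step 16: S(S(S(mul(S(add(Z, mul(SZ, SSZ))), SZ))))
  step 17: S(S(S(add(SZ, mul(add(Z, mul(SZ, SSZ)), SZ)))))
  step 18: S(S(S(S(add(Z, mul(add(Z, mul(SZ, SSZ)), SZ))))))
  step 19: S(S(S(S(mul(add(Z, mul(SZ, SSZ)), SZ)))))
  step 20: S(S(S(S(mul(mul(SZ, SSZ), SZ)))))
  step 21: S(S(S(S(mul(add(SSZ, mul(Z, SSZ)), SZ)))))
  step 22: S(S(S(S(mul(S(add(SZ, mul(Z, SSZ))), SZ)))))
  step 23: S(S(S(S(add(SZ, mul(add(SZ, mul(Z, SSZ)), SZ))))))
  step 24: S(S(S(S(S(add(Z, mul(add(SZ, mul(Z, SSZ)), SZ)))))))
  step 25: S(S(S(S(S(mul(add(SZ, mul(Z, SSZ)), SZ))))))
  step 26: S(S(S(S(S(mul(S(add(Z, mul(Z, SSZ))), SZ))))))
  step 27: S(S(S(S(S(add(SZ, mul(add(Z, mul(Z, SSZ)), SZ)))))))
  step 28: S(S(S(S(S(S(add(Z, mul(add(Z, mul(Z, SSZ)), SZ))))))))
  step 29: S(S(S(S(S(S(mul(add(Z, mul(Z, SSZ)), SZ)))))))
  step 30: S(S(S(S(S(S(mul(mul(Z, SSZ), SZ)))))))
  step 31: S(S(S(S(S(S(mul(Z, SZ)))))))
  step 32: S^6(Z)

Answer: YES — reaches normal form S^6(Z) in 32 ≤ 33 steps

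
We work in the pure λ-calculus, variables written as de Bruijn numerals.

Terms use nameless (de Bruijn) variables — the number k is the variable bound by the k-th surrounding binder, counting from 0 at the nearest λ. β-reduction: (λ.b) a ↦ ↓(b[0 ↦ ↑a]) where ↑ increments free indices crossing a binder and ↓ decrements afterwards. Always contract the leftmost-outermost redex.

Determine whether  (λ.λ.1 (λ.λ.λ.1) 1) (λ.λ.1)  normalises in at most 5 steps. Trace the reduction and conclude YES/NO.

Answer: YES — reaches normal form λ.λ.λ.λ.1 in 3 ≤ 5 steps

Derivation:
  start: (λ.λ.1 (λ.λ.λ.1) 1) (λ.λ.1)
  step 1: λ.(λ.λ.1) (λ.λ.λ.1) (λ.λ.1)
  step 2: λ.(λ.λ.λ.λ.1) (λ.λ.1)
  step 3: λ.λ.λ.λ.1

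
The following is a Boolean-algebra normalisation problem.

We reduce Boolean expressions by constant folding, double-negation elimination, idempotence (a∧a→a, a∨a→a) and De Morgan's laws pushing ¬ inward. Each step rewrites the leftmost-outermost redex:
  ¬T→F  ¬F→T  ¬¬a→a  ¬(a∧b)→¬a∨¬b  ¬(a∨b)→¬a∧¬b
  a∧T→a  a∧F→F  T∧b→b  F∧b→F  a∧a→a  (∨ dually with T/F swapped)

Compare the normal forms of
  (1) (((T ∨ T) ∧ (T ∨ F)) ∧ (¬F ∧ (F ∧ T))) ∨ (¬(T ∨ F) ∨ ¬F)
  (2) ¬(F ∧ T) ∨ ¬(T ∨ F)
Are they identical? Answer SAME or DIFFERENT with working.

Term A:
  start: (((T ∨ T) ∧ (T ∨ F)) ∧ (¬F ∧ (F ∧ T))) ∨ (¬(T ∨ F) ∨ ¬F)
  [1] ((T ∧ (T ∨ F)) ∧ (¬F ∧ (F ∧ T))) ∨ (¬(T ∨ F) ∨ ¬F)
  [2] ((T ∨ F) ∧ (¬F ∧ (F ∧ T))) ∨ (¬(T ∨ F) ∨ ¬F)
  [3] (T ∧ (¬F ∧ (F ∧ T))) ∨ (¬(T ∨ F) ∨ ¬F)
  [4] (¬F ∧ (F ∧ T)) ∨ (¬(T ∨ F) ∨ ¬F)
  [5] (T ∧ (F ∧ T)) ∨ (¬(T ∨ F) ∨ ¬F)
  [6] (F ∧ T) ∨ (¬(T ∨ F) ∨ ¬F)
  [7] F ∨ (¬(T ∨ F) ∨ ¬F)
  [8] ¬(T ∨ F) ∨ ¬F
  [9] (¬T ∧ ¬F) ∨ ¬F
  [10] (F ∧ ¬F) ∨ ¬F
  [11] F ∨ ¬F
  [12] ¬F
  [13] T

Term B:
  start: ¬(F ∧ T) ∨ ¬(T ∨ F)
  [1] (¬F ∨ ¬T) ∨ ¬(T ∨ F)
  [2] (T ∨ ¬T) ∨ ¬(T ∨ F)
  [3] T ∨ ¬(T ∨ F)
  [4] T

Answer: SAME — A ⇓ T, B ⇓ T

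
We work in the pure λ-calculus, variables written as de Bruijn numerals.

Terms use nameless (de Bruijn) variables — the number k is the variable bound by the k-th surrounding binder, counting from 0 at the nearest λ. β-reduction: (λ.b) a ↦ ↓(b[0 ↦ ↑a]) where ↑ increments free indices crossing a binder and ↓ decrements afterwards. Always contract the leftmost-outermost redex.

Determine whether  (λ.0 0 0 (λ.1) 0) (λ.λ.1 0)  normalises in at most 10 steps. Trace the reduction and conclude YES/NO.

Answer: YES — reaches normal form λ.λ.1 0 in 8 ≤ 10 steps

Derivation:
  start: (λ.0 0 0 (λ.1) 0) (λ.λ.1 0)
  [1] (λ.λ.1 0) (λ.λ.1 0) (λ.λ.1 0) (λ.λ.λ.1 0) (λ.λ.1 0)
  [2] (λ.(λ.λ.1 0) 0) (λ.λ.1 0) (λ.λ.λ.1 0) (λ.λ.1 0)
  [3] (λ.λ.1 0) (λ.λ.1 0) (λ.λ.λ.1 0) (λ.λ.1 0)
  [4] (λ.(λ.λ.1 0) 0) (λ.λ.λ.1 0) (λ.λ.1 0)
  [5] (λ.λ.1 0) (λ.λ.λ.1 0) (λ.λ.1 0)
  [6] (λ.(λ.λ.λ.1 0) 0) (λ.λ.1 0)
  [7] (λ.λ.λ.1 0) (λ.λ.1 0)
  [8] λ.λ.1 0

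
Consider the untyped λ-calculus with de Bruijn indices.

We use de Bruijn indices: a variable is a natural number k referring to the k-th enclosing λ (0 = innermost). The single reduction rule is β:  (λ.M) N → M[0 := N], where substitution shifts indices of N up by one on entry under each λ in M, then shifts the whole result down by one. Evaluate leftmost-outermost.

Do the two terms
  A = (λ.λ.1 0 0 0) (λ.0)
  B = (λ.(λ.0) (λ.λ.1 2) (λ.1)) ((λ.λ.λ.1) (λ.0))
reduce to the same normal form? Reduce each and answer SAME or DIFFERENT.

Term A:
  start: (λ.λ.1 0 0 0) (λ.0)
  step 1: λ.(λ.0) 0 0 0
  step 2: λ.0 0 0

Term B:
  start: (λ.(λ.0) (λ.λ.1 2) (λ.1)) ((λ.λ.λ.1) (λ.0))
  step 1: (λ.0) (λ.λ.1 ((λ.λ.λ.1) (λ.0))) (λ.(λ.λ.λ.1) (λ.0))
  step 2: (λ.λ.1 ((λ.λ.λ.1) (λ.0))) (λ.(λ.λ.λ.1) (λ.0))
  step 3: λ.(λ.(λ.λ.λ.1) (λ.0)) ((λ.λ.λ.1) (λ.0))
  step 4: λ.(λ.λ.λ.1) (λ.0)
  step 5: λ.λ.λ.1

Answer: DIFFERENT — A ⇓ λ.0 0 0, B ⇓ λ.λ.λ.1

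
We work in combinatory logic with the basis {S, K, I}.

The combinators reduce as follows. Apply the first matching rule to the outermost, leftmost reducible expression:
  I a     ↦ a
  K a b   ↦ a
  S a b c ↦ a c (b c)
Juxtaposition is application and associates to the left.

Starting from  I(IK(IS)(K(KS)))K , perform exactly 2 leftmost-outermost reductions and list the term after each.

  start: I(IK(IS)(K(KS)))K
  step 1: IK(IS)(K(KS))K
  step 2: K(IS)(K(KS))K

Answer: after 2 steps: K(IS)(K(KS))K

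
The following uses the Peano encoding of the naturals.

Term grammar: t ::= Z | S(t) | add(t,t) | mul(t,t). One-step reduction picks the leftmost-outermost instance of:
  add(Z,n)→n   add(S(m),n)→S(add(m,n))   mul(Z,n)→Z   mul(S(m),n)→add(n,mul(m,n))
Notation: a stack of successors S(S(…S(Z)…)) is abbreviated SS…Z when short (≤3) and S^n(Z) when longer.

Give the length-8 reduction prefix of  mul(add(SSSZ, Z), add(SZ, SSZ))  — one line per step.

  start: mul(add(SSSZ, Z), add(SZ, SSZ))
  [1] mul(S(add(SSZ, Z)), add(SZ, SSZ))
  [2] add(add(SZ, SSZ), mul(add(SSZ, Z), add(SZ, SSZ)))
  [3] add(S(add(Z, SSZ)), mul(add(SSZ, Z), add(SZ, SSZ)))
  [4] S(add(add(Z, SSZ), mul(add(SSZ, Z), add(SZ, SSZ))))
  [5] S(add(SSZ, mul(add(SSZ, Z), add(SZ, SSZ))))
  [6] S(S(add(SZ, mul(add(SSZ, Z), add(SZ, SSZ)))))
  [7] S(S(S(add(Z, mul(add(SSZ, Z), add(SZ, SSZ))))))
  [8] S(S(S(mul(add(SSZ, Z), add(SZ, SSZ)))))

Answer: after 8 steps: S(S(S(mul(add(SSZ, Z), add(SZ, SSZ)))))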